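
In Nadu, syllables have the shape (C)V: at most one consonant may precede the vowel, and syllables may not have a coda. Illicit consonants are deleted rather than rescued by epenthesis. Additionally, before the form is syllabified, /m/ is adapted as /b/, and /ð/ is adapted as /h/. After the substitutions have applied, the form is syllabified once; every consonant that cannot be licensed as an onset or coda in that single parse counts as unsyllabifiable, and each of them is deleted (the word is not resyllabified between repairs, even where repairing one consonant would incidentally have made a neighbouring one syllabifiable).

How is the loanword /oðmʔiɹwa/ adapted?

Substitution: /ð/ → /h/, /m/ → /b/, giving /ohbʔiɹwa/.
Syllabifying with onset maximization leaves /h/, /b/, /ɹ/ stranded (no codas are permitted; onsets are limited to one consonant).
Deletion applies to /h/, /b/, /ɹ/.

oʔiwa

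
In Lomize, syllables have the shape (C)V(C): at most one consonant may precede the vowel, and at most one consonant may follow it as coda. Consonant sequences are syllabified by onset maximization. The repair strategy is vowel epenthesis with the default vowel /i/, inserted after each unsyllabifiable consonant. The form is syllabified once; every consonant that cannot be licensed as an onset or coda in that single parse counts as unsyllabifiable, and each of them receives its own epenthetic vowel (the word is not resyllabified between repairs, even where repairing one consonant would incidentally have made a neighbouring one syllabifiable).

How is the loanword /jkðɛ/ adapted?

The consonants /j/, /k/ cannot be parsed into a legal (C)V(C) syllable (at most one coda consonant is licensed; onsets are limited to one consonant).
Inserting the epenthetic vowel yields /j/ → /ji/, /k/ → /ki/.

jikiðɛ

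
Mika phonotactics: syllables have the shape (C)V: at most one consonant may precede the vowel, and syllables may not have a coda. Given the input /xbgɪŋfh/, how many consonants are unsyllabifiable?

5

Syllabifying with onset maximization leaves /x/, /b/, /ŋ/, /f/, /h/ stranded (no codas are permitted; onsets are limited to one consonant).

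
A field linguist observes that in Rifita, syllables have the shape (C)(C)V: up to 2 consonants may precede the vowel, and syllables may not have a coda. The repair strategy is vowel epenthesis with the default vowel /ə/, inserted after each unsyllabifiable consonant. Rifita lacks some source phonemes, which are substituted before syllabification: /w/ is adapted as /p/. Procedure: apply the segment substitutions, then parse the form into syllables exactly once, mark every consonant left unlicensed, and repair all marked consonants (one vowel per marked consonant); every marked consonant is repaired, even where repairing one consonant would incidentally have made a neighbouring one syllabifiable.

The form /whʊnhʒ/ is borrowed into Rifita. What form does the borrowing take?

Substitution: /w/ → /p/, giving /phʊnhʒ/.
Syllabifying with onset maximization leaves /n/, /h/, /ʒ/ stranded (no codas are permitted; onsets may contain at most 2 consonants).
Epenthesis after each stranded consonant: /n/ → /nə/, /h/ → /hə/, /ʒ/ → /ʒə/.

phʊnəhəʒə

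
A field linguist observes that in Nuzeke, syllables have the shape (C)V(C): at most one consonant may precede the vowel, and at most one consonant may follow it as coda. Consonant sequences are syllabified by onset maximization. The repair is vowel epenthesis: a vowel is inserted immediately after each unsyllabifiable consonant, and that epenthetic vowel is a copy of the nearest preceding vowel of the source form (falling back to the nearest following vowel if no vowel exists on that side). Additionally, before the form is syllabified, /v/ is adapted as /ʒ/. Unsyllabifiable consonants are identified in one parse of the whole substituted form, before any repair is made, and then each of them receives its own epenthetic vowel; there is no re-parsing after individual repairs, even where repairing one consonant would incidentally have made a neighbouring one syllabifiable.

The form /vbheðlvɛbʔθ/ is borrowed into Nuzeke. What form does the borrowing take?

ʒebeheðleʒɛbʔɛθɛ

Substitution: /v/ → /ʒ/, giving /ʒbheðlʒɛbʔθ/.
Under (C)V(C), the unsyllabifiable consonants are /ʒ/, /b/, /l/, /ʔ/, /θ/ (at most one coda consonant is licensed; onsets are limited to one consonant).
Each unlicensed consonant becomes the onset of a new syllable: /ʒ/ → /ʒe/, /b/ → /be/, /l/ → /le/, /ʔ/ → /ʔɛ/, /θ/ → /θɛ/.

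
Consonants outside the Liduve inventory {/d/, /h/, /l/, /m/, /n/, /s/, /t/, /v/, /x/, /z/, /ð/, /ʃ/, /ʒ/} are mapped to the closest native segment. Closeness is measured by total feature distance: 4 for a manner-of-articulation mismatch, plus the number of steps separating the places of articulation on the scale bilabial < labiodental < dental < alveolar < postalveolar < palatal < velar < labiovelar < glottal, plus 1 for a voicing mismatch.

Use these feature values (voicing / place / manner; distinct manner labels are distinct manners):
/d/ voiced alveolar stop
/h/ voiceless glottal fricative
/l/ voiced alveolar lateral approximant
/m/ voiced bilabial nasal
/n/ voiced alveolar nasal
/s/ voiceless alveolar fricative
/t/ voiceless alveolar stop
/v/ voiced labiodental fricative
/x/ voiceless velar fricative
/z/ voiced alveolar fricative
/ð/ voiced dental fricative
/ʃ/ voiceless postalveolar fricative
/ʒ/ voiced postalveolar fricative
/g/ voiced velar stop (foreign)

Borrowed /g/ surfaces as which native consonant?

d

/d/ is closest: same manner (stop), place distance 3 (velar→alveolar), same voicing; total 3. Next closest is /t/ at distance 4.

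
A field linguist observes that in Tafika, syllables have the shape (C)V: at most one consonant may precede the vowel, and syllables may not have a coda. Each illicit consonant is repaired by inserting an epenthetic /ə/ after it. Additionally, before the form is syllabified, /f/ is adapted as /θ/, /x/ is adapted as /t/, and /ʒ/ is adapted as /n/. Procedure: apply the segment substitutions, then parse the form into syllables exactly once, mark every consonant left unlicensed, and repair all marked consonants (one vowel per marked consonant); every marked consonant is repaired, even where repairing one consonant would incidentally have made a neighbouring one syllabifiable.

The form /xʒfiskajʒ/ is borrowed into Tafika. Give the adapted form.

Substitution: /x/ → /t/, /ʒ/ → /n/, /f/ → /θ/, giving /tnθiskajn/.
Under (C)V, the unsyllabifiable consonants are /t/, /n/, /s/, /j/, /n/ (no codas are permitted; onsets are limited to one consonant).
Epenthesis after each stranded consonant: /t/ → /tə/, /n/ → /nə/, /s/ → /sə/, /j/ → /jə/, /n/ → /nə/.

tənəθisəkajənə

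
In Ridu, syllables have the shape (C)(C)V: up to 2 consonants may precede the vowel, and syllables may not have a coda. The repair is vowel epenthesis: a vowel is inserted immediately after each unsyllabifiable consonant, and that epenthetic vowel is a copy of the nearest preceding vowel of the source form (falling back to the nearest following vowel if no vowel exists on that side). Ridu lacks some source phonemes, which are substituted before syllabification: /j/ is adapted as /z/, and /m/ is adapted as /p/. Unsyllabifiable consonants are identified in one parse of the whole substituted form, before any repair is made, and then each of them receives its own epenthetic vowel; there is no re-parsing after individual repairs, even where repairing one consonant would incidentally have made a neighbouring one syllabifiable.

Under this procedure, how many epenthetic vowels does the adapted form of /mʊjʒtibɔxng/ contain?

4

After substitution the input is /pʊzʒtibɔxng/.
The unsyllabifiable consonants are /z/, /x/, /n/, /g/; each receives one epenthetic vowel.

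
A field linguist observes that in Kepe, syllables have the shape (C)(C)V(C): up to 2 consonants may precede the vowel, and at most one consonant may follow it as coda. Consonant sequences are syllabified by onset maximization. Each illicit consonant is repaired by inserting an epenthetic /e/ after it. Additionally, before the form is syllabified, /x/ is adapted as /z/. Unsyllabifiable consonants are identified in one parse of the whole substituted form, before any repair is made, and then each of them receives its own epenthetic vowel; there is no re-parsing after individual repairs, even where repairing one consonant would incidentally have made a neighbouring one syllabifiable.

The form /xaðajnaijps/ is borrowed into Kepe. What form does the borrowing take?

zaðajnaijpese

Substitution: /x/ → /z/, giving /zaðajnaijps/.
Syllabifying with onset maximization leaves /p/, /s/ stranded (at most one coda consonant is licensed; onsets may contain at most 2 consonants).
Inserting the epenthetic vowel yields /p/ → /pe/, /s/ → /se/.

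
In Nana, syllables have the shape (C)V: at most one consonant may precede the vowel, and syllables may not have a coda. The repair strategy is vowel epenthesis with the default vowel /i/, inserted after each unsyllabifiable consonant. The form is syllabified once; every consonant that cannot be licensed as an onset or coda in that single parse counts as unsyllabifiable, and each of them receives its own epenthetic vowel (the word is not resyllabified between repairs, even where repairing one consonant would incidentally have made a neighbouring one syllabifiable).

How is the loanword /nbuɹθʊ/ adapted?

nibuɹiθʊ

The consonants /n/, /ɹ/ cannot be parsed into a legal (C)V syllable (no codas are permitted; onsets are limited to one consonant).
Each unlicensed consonant becomes the onset of a new syllable: /n/ → /ni/, /ɹ/ → /ɹi/.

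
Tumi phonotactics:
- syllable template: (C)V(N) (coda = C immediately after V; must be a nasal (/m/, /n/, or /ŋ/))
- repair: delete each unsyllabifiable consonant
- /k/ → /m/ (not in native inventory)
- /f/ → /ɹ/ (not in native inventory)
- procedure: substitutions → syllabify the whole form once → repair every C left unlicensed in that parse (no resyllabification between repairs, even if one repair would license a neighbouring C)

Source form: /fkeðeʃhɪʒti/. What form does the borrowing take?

meðehɪti

Substitution: /f/ → /ɹ/, /k/ → /m/, giving /ɹmeðeʃhɪʒti/.
Syllabifying with onset maximization leaves /ɹ/, /ʃ/, /ʒ/ stranded (only a nasal (/m/, /n/, or /ŋ/) is licensed in coda position; onsets are limited to one consonant).
Deletion applies to /ɹ/, /ʃ/, /ʒ/.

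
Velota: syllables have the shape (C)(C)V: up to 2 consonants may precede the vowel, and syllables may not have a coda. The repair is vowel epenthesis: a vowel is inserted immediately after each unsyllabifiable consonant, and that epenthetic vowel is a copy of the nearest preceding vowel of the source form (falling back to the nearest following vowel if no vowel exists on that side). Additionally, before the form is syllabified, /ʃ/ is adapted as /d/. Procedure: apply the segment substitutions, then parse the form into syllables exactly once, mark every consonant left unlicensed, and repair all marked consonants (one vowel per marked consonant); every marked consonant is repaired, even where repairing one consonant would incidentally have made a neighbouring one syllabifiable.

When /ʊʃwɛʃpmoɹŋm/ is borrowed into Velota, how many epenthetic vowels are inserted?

4

After substitution the input is /ʊdwɛdpmoɹŋm/.
The unsyllabifiable consonants are /d/, /ɹ/, /ŋ/, /m/; each receives one epenthetic vowel.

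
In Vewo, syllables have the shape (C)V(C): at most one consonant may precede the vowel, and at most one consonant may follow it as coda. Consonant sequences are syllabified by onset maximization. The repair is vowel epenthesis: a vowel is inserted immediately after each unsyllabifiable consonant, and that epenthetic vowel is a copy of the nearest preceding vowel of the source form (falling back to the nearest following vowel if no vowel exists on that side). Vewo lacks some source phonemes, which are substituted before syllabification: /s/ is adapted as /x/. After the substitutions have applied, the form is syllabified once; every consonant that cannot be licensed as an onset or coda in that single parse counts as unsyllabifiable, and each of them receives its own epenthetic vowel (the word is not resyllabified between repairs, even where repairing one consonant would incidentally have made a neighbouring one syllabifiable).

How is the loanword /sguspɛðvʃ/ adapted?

xuguxpɛðvɛʃɛ

Substitution: /s/ → /x/, giving /xguxpɛðvʃ/.
Syllabifying with onset maximization leaves /x/, /v/, /ʃ/ stranded (at most one coda consonant is licensed; onsets are limited to one consonant).
Each unlicensed consonant becomes the onset of a new syllable: /x/ → /xu/, /v/ → /vɛ/, /ʃ/ → /ʃɛ/.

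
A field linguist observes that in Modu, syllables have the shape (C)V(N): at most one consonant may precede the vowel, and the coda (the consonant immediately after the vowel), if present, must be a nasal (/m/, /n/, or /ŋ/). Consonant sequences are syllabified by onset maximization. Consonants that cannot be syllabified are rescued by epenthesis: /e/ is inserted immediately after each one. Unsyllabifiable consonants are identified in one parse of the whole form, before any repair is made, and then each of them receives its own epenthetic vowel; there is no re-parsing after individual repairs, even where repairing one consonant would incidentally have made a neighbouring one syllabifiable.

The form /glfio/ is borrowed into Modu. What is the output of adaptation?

The consonants /g/, /l/ cannot be parsed into a legal (C)V(N) syllable (only a nasal (/m/, /n/, or /ŋ/) is licensed in coda position; onsets are limited to one consonant).
Inserting the epenthetic vowel yields /g/ → /ge/, /l/ → /le/.

gelefio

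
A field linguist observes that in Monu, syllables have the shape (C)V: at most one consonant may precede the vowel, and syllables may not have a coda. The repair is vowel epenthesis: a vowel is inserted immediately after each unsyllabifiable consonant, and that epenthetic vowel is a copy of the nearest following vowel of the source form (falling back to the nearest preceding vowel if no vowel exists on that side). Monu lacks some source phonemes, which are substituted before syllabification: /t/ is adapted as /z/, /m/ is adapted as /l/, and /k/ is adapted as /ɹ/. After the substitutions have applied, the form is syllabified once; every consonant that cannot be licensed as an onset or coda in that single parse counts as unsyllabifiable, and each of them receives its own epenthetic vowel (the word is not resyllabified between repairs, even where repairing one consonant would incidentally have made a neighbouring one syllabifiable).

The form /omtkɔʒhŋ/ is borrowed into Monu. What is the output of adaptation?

olɔzɔɹɔʒɔhɔŋɔ

Substitution: /m/ → /l/, /t/ → /z/, /k/ → /ɹ/, giving /olzɹɔʒhŋ/.
The consonants /l/, /z/, /ʒ/, /h/, /ŋ/ cannot be parsed into a legal (C)V syllable (no codas are permitted; onsets are limited to one consonant).
Epenthesis after each stranded consonant: /l/ → /lɔ/, /z/ → /zɔ/, /ʒ/ → /ʒɔ/, /h/ → /hɔ/, /ŋ/ → /ŋɔ/.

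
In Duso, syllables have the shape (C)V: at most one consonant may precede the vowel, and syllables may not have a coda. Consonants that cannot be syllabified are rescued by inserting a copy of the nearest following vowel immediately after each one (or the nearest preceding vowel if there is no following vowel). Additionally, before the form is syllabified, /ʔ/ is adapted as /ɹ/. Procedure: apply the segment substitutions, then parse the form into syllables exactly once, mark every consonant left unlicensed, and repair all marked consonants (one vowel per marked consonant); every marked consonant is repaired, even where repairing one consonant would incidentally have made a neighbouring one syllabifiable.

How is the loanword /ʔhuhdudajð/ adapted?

ɹuhuhududajaða

Substitution: /ʔ/ → /ɹ/, giving /ɹhuhdudajð/.
The consonants /ɹ/, /h/, /j/, /ð/ cannot be parsed into a legal (C)V syllable (no codas are permitted; onsets are limited to one consonant).
Inserting the epenthetic vowel yields /ɹ/ → /ɹu/, /h/ → /hu/, /j/ → /ja/, /ð/ → /ða/.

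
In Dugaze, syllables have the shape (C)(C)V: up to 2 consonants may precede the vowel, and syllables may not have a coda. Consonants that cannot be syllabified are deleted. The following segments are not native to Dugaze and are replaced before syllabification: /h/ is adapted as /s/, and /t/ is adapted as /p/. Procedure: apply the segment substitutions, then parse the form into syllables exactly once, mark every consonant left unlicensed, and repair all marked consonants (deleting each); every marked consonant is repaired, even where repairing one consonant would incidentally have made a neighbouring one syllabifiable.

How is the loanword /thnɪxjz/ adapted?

snɪ

Substitution: /t/ → /p/, /h/ → /s/, giving /psnɪxjz/.
Syllabifying with onset maximization leaves /p/, /x/, /j/, /z/ stranded (no codas are permitted; onsets may contain at most 2 consonants).
Deleting the stranded consonants removes /p/, /x/, /j/, /z/.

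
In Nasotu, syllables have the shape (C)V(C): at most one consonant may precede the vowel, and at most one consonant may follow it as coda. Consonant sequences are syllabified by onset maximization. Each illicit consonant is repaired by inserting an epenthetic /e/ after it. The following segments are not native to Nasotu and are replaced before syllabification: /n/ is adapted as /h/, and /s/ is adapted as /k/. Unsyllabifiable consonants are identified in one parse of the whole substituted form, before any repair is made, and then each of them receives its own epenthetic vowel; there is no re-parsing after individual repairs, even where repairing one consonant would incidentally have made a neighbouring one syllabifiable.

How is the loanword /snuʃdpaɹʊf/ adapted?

kehuʃdepaɹʊf

Substitution: /s/ → /k/, /n/ → /h/, giving /khuʃdpaɹʊf/.
Under (C)V(C), the unsyllabifiable consonants are /k/, /d/ (at most one coda consonant is licensed; onsets are limited to one consonant).
Each unlicensed consonant becomes the onset of a new syllable: /k/ → /ke/, /d/ → /de/.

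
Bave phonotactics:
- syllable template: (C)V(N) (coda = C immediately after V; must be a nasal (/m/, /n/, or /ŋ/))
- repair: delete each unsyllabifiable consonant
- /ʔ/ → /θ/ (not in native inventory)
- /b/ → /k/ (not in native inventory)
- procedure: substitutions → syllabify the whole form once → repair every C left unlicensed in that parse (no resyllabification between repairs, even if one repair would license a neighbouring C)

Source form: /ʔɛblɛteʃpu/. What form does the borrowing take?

θɛlɛtepu

Substitution: /ʔ/ → /θ/, /b/ → /k/, giving /θɛklɛteʃpu/.
The consonants /k/, /ʃ/ cannot be parsed into a legal (C)V(N) syllable (only a nasal (/m/, /n/, or /ŋ/) is licensed in coda position; onsets are limited to one consonant).
Deleting the stranded consonants removes /k/, /ʃ/.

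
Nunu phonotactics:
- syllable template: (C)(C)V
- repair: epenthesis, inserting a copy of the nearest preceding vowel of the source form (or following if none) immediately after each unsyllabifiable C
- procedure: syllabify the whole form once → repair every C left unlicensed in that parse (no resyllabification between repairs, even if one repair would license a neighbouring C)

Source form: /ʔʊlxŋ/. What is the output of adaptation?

ʔʊlʊxʊŋʊ

Under (C)(C)V, the unsyllabifiable consonants are /l/, /x/, /ŋ/ (no codas are permitted; onsets may contain at most 2 consonants).
Each unlicensed consonant becomes the onset of a new syllable: /l/ → /lʊ/, /x/ → /xʊ/, /ŋ/ → /ŋʊ/.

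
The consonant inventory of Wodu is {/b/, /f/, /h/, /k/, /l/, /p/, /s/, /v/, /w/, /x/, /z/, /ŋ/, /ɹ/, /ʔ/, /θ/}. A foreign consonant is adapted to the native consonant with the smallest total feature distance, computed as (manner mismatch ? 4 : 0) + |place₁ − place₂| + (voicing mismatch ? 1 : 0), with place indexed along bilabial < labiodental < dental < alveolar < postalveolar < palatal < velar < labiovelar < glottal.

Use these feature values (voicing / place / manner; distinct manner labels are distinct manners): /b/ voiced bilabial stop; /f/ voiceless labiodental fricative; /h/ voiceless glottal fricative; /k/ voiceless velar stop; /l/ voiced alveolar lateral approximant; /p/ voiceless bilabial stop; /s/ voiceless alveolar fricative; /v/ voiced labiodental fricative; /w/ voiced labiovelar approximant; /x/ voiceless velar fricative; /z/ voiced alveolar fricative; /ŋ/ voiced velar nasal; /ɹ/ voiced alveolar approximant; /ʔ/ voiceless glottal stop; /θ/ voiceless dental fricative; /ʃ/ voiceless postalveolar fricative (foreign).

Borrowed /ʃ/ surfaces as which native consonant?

s

/s/ is closest: same manner (fricative), place distance 1 (postalveolar→alveolar), same voicing; total 1. Next closest is /x/ at distance 2.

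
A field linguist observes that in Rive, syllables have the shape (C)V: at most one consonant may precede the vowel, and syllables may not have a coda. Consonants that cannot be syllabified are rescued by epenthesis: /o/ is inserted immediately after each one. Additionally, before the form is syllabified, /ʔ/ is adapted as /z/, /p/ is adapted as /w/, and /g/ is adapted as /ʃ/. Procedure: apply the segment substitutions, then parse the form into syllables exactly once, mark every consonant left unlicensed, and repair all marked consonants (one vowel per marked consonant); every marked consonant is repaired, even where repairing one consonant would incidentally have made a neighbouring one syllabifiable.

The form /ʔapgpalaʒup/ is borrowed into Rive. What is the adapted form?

zawoʃowalaʒuwo

Substitution: /ʔ/ → /z/, /p/ → /w/, /g/ → /ʃ/, giving /zawʃwalaʒuw/.
The consonants /w/, /ʃ/, /w/ cannot be parsed into a legal (C)V syllable (no codas are permitted; onsets are limited to one consonant).
Inserting the epenthetic vowel yields /w/ → /wo/, /ʃ/ → /ʃo/, /w/ → /wo/.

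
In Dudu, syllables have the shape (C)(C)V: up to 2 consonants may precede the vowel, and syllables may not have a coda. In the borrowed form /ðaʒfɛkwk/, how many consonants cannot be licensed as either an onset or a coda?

3

Under (C)(C)V, the unsyllabifiable consonants are /k/, /w/, /k/ (no codas are permitted; onsets may contain at most 2 consonants).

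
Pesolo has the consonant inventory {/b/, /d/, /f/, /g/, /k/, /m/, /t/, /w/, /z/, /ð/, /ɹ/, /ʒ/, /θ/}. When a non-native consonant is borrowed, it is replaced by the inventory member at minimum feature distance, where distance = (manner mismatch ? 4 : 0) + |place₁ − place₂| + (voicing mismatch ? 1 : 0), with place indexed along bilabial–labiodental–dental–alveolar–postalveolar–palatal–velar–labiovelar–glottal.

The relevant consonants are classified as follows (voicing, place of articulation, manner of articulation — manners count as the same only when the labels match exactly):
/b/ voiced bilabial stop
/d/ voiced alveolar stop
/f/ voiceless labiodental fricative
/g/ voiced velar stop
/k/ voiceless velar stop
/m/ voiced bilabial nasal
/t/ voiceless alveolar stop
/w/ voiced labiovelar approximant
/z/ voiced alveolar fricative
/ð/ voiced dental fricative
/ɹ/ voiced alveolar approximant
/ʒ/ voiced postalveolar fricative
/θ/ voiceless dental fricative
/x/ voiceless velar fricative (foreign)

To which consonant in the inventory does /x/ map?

ʒ

/ʒ/ is closest: same manner (fricative), place distance 2 (velar→postalveolar), voicing differs (+1); total 3. Next closest is /k/ at distance 4.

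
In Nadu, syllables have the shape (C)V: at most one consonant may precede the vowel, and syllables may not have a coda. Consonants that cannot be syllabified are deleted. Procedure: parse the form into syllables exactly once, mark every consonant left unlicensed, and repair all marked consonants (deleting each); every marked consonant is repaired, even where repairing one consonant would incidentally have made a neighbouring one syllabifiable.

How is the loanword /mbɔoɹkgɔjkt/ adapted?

bɔogɔ

The consonants /m/, /ɹ/, /k/, /j/, /k/, /t/ cannot be parsed into a legal (C)V syllable (no codas are permitted; onsets are limited to one consonant).
Deleting the stranded consonants removes /m/, /ɹ/, /k/, /j/, /k/, /t/.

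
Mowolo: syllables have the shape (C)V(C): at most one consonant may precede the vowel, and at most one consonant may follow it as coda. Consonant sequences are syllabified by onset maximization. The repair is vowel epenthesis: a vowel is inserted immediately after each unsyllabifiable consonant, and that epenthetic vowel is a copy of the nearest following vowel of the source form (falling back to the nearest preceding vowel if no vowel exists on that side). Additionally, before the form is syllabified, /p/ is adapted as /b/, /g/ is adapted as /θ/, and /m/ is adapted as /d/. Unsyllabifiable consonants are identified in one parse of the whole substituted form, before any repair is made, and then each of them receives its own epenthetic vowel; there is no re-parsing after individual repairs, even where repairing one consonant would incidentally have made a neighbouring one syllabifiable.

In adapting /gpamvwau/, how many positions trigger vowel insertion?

After substitution the input is /θbadvwau/.
The unsyllabifiable consonants are /θ/, /v/; each receives one epenthetic vowel.

2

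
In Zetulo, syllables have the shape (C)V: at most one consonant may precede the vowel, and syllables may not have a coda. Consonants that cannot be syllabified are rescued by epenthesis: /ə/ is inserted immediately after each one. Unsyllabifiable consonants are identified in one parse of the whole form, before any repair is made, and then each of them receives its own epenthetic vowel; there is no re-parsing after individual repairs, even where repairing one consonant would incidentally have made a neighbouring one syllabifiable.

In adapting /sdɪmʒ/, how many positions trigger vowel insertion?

The unsyllabifiable consonants are /s/, /m/, /ʒ/; each receives one epenthetic vowel.

3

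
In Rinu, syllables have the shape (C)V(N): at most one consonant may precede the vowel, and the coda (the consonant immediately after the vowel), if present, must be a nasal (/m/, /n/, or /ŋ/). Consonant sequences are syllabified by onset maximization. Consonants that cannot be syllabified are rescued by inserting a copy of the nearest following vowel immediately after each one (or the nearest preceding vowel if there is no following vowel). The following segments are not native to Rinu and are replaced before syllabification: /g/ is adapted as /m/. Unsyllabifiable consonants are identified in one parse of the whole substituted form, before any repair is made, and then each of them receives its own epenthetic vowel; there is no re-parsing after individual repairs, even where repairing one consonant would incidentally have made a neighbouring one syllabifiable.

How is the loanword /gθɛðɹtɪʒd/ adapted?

mɛθɛðɪɹɪtɪʒɪdɪ

Substitution: /g/ → /m/, giving /mθɛðɹtɪʒd/.
Syllabifying with onset maximization leaves /m/, /ð/, /ɹ/, /ʒ/, /d/ stranded (only a nasal (/m/, /n/, or /ŋ/) is licensed in coda position; onsets are limited to one consonant).
Each unlicensed consonant becomes the onset of a new syllable: /m/ → /mɛ/, /ð/ → /ðɪ/, /ɹ/ → /ɹɪ/, /ʒ/ → /ʒɪ/, /d/ → /dɪ/.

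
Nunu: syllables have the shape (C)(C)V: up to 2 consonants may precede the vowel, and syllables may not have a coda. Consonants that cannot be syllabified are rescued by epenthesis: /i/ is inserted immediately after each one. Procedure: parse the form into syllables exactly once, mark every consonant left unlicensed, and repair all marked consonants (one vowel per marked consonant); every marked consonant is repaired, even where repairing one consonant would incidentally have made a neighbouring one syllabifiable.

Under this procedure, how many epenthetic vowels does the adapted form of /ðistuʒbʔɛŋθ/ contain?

The unsyllabifiable consonants are /ʒ/, /ŋ/, /θ/; each receives one epenthetic vowel.

3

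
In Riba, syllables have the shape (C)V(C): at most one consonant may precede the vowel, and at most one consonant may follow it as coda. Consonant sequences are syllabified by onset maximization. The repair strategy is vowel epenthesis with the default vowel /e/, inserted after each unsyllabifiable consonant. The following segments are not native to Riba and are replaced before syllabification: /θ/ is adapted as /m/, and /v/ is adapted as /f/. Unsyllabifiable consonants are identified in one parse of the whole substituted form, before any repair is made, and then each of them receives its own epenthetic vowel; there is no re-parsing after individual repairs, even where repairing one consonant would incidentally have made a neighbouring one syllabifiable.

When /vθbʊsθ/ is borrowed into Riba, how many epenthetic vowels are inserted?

After substitution the input is /fmbʊsm/.
The unsyllabifiable consonants are /f/, /m/, /m/; each receives one epenthetic vowel.

3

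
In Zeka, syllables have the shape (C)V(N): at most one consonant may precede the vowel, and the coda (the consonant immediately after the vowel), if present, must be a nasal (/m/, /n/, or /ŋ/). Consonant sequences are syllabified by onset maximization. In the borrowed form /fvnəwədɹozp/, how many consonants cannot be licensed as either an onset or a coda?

Syllabifying with onset maximization leaves /f/, /v/, /d/, /z/, /p/ stranded (only a nasal (/m/, /n/, or /ŋ/) is licensed in coda position; onsets are limited to one consonant).

5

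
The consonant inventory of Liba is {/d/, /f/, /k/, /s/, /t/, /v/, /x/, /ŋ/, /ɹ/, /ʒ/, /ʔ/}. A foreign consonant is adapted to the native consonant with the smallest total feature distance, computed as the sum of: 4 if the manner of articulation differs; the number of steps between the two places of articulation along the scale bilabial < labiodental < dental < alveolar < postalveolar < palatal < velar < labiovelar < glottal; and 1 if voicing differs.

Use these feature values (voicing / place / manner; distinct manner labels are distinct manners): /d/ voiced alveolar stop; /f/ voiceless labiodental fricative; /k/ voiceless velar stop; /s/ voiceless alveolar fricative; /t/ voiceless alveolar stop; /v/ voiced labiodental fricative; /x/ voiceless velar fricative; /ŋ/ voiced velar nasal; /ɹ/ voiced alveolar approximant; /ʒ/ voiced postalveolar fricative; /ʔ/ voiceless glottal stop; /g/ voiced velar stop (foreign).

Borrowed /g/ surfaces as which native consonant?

/k/ is closest: same manner (stop), place distance 0 (velar→velar), voicing differs (+1); total 1. Next closest is /d/ at distance 3.

k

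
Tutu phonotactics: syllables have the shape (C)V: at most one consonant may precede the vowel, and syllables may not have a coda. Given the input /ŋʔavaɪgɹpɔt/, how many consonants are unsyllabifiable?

Under (C)V, the unsyllabifiable consonants are /ŋ/, /g/, /ɹ/, /t/ (no codas are permitted; onsets are limited to one consonant).

4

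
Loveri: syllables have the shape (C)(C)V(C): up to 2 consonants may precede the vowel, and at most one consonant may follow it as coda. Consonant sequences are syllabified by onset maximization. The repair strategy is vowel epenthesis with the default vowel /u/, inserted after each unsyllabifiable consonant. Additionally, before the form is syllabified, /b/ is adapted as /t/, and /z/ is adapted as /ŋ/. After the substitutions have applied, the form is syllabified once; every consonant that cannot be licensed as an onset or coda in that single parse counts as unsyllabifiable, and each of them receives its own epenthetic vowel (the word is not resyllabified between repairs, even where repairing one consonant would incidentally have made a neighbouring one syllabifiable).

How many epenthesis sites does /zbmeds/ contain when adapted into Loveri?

After substitution the input is /ŋtmeds/.
The unsyllabifiable consonants are /ŋ/, /s/; each receives one epenthetic vowel.

2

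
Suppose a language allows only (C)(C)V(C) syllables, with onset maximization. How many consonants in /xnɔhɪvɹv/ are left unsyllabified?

2

Syllabifying with onset maximization leaves /ɹ/, /v/ stranded (at most one coda consonant is licensed; onsets may contain at most 2 consonants).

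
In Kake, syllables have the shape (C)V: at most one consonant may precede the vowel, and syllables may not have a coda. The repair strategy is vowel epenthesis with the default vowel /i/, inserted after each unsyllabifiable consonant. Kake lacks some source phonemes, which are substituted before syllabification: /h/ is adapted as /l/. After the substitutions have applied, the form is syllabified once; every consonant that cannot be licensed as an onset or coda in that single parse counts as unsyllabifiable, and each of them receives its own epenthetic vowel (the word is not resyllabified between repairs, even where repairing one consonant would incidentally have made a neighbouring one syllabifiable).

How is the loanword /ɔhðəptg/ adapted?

ɔliðəpitigi

Substitution: /h/ → /l/, giving /ɔlðəptg/.
The consonants /l/, /p/, /t/, /g/ cannot be parsed into a legal (C)V syllable (no codas are permitted; onsets are limited to one consonant).
Epenthesis after each stranded consonant: /l/ → /li/, /p/ → /pi/, /t/ → /ti/, /g/ → /gi/.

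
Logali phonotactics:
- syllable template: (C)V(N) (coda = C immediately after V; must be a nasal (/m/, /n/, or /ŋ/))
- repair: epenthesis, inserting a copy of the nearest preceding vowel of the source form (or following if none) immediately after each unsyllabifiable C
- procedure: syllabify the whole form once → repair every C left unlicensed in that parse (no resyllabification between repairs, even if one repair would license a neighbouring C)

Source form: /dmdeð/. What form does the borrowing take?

demedeðe

Syllabifying with onset maximization leaves /d/, /m/, /ð/ stranded (only a nasal (/m/, /n/, or /ŋ/) is licensed in coda position; onsets are limited to one consonant).
Inserting the epenthetic vowel yields /d/ → /de/, /m/ → /me/, /ð/ → /ðe/.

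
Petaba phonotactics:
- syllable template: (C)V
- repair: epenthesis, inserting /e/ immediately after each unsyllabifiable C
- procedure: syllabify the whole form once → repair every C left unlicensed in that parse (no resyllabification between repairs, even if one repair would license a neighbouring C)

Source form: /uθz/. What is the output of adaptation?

uθeze

Under (C)V, the unsyllabifiable consonants are /θ/, /z/ (no codas are permitted; onsets are limited to one consonant).
Each unlicensed consonant becomes the onset of a new syllable: /θ/ → /θe/, /z/ → /ze/.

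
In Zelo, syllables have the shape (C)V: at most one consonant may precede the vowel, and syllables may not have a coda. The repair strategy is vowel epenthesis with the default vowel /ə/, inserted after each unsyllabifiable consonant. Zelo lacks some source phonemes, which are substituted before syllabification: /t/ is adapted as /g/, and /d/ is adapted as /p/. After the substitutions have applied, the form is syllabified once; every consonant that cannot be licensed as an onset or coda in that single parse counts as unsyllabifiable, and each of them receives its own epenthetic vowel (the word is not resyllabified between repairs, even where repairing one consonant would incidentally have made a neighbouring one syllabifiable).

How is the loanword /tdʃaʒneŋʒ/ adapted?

Substitution: /t/ → /g/, /d/ → /p/, giving /gpʃaʒneŋʒ/.
Syllabifying with onset maximization leaves /g/, /p/, /ʒ/, /ŋ/, /ʒ/ stranded (no codas are permitted; onsets are limited to one consonant).
Each unlicensed consonant becomes the onset of a new syllable: /g/ → /gə/, /p/ → /pə/, /ʒ/ → /ʒə/, /ŋ/ → /ŋə/, /ʒ/ → /ʒə/.

gəpəʃaʒəneŋəʒə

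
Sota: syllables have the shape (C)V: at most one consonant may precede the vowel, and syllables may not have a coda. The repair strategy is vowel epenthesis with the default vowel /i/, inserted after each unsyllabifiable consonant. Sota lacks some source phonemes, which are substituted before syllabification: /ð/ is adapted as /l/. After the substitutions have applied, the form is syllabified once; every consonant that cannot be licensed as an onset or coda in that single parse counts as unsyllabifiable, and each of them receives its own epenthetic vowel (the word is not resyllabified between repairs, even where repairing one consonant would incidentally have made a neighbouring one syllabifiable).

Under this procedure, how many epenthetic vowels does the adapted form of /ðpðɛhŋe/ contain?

After substitution the input is /lplɛhŋe/.
The unsyllabifiable consonants are /l/, /p/, /h/; each receives one epenthetic vowel.

3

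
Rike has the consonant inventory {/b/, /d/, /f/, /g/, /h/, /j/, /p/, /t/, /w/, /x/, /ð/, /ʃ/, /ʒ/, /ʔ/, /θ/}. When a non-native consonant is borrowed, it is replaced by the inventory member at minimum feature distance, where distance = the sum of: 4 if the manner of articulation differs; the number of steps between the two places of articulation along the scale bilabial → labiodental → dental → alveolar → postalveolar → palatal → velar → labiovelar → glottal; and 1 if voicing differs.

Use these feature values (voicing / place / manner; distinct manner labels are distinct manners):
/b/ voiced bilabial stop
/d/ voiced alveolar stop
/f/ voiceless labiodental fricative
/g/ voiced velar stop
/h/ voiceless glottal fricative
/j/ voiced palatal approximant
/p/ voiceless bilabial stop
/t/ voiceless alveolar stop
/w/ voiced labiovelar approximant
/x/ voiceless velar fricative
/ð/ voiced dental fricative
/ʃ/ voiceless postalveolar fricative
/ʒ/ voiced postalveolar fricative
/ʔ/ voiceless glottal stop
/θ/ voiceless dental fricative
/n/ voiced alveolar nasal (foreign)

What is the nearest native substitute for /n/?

d

/d/ is closest: manner differs (nasal→stop, +4), place distance 0 (alveolar→alveolar), same voicing; total 4. Next closest is /t/ at distance 5.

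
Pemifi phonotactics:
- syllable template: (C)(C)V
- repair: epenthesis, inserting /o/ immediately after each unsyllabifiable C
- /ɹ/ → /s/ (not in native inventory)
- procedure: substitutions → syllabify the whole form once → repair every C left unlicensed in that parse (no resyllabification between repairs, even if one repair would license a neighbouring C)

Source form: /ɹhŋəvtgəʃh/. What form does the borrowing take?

Substitution: /ɹ/ → /s/, giving /shŋəvtgəʃh/.
Syllabifying with onset maximization leaves /s/, /v/, /ʃ/, /h/ stranded (no codas are permitted; onsets may contain at most 2 consonants).
Inserting the epenthetic vowel yields /s/ → /so/, /v/ → /vo/, /ʃ/ → /ʃo/, /h/ → /ho/.

sohŋəvotgəʃoho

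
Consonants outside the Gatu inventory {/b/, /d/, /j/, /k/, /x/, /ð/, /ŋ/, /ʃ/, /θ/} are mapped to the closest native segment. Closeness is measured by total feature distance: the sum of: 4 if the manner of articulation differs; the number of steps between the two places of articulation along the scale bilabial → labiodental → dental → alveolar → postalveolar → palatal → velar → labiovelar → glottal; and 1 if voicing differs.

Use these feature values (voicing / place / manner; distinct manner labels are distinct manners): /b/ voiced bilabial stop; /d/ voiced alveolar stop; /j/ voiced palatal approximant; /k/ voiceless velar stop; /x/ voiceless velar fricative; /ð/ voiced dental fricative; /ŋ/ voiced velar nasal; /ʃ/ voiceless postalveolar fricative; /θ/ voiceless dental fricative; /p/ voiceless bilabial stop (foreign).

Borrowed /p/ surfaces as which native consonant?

b

/b/ is closest: same manner (stop), place distance 0 (bilabial→bilabial), voicing differs (+1); total 1. Next closest is /d/ at distance 4.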